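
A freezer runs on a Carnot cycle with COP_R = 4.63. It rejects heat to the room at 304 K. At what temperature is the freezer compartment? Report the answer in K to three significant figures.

250 K

For a Carnot refrigerator COP_R = T_C/(T_H − T_C), so T_C = COP·T_H/(1 + COP).
With T_H = 304.00 K, T_C = 4.63 × 304.00/5.630 = 250.00 K.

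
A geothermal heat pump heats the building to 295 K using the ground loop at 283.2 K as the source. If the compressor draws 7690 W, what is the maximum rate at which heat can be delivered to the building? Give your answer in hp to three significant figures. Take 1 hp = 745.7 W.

258 hp

The reservoir spacing is ΔT = 295 − 283.2 = 11.80 K.
COP_Carnot = T_H/ΔT = 295.00/11.80 = 25.00.
Q̇_max = COP_Carnot × Ẇ = 25.00 × 7690 W = 192300 W = 257.8 hp.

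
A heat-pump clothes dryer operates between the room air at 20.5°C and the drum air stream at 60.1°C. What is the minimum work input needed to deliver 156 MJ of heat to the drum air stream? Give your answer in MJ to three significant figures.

In absolute terms T_C = 293.65 K and T_H = 333.25 K, so ΔT = 39.60 K.
The reversible limit is COP_HP = T_H/ΔT = 8.415, so W_min = Q_H/COP = Q_H·ΔT/T_H.
W_min = 156.0 × 39.60/333.25 = 18.54 MJ.

18.5 MJ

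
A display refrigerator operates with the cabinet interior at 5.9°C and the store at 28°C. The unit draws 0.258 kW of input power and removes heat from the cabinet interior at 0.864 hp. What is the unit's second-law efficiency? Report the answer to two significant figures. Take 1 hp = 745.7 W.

Converting, Q̇_C = 0.8640 hp = 0.6443 kW, so COP_actual = Q̇_C/Ẇ = 0.6443/0.2580 = 2.497.
In absolute terms T_C = 279.05 K and T_H = 301.15 K, so ΔT = 22.10 K.
COP_Carnot = T_C/ΔT = 279.05/22.10 = 12.63.
η_II = COP_actual/COP_Carnot = 2.497/12.63 = 0.1978.

0.20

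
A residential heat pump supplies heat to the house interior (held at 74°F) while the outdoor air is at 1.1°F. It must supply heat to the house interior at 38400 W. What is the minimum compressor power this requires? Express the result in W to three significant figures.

In absolute terms T_C = 255.98 K and T_H = 296.48 K, so ΔT = 40.50 K.
COP_Carnot = T_H/ΔT = 296.48/40.50 = 7.321.
Ẇ_min = Q̇/COP_Carnot = 38400/7.321 = 5245 W.

5250 W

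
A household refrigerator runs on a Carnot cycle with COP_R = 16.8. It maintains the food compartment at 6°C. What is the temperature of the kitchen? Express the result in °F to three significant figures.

72.7 °F

COP_R = T_C/(T_H − T_C) gives T_H − T_C = T_C/COP.
With T_C = 279.15 K, T_H = 279.15 × (1 + 1/16.8) = 295.77 K.
Converting, 295.77 K = 72.71°F.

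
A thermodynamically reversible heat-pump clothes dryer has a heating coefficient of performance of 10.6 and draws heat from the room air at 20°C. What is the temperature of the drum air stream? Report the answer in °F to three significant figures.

COP_HP = T_H/(T_H − T_C) rearranges to T_H = COP·T_C/(COP − 1).
With T_C = 293.15 K, T_H = 10.6 × 293.15/9.600 = 323.69 K.
Converting, 323.69 K = 122.97°F.

123 °F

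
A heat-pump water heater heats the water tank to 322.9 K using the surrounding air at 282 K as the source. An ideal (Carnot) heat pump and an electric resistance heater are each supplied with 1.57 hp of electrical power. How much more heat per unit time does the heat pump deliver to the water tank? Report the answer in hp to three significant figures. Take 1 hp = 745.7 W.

10.8 hp

The reservoir spacing is ΔT = 322.9 − 282 = 40.90 K.
COP_Carnot = T_H/ΔT = 322.90/40.90 = 7.895.
The heat pump delivers Q̇_H = COP × Ẇ = 12.39 hp; the resistance heater delivers Ẇ = 1.570 hp.
Extra = (COP − 1)·Ẇ = 10.82 hp.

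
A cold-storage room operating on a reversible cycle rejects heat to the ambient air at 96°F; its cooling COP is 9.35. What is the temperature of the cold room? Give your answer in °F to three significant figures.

42.3 °F

For a Carnot refrigerator COP_R = T_C/(T_H − T_C), so T_C = COP·T_H/(1 + COP).
With T_H = 308.71 K, T_C = 9.35 × 308.71/10.35 = 278.88 K.
Converting, 278.88 K = 42.31°F.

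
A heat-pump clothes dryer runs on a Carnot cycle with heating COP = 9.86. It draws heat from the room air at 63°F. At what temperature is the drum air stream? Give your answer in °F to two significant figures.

COP_HP = T_H/(T_H − T_C) rearranges to T_H = COP·T_C/(COP − 1).
With T_C = 290.37 K, T_H = 9.86 × 290.37/8.860 = 323.15 K.
Converting, 323.15 K = 121.99°F.

120 °F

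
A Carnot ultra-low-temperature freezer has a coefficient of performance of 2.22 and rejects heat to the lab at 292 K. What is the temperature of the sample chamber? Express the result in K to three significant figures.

201 K

For a Carnot refrigerator COP_R = T_C/(T_H − T_C), so T_C = COP·T_H/(1 + COP).
With T_H = 292.00 K, T_C = 2.22 × 292.00/3.220 = 201.32 K.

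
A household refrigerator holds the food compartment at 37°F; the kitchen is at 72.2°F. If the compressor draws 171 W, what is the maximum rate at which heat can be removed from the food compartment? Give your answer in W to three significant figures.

2410 W

In absolute terms T_C = 275.93 K and T_H = 295.48 K, so ΔT = 19.56 K.
COP_Carnot = T_C/ΔT = 275.93/19.56 = 14.11.
Q̇_max = COP_Carnot × Ẇ = 14.11 × 171.0 W = 2413 W.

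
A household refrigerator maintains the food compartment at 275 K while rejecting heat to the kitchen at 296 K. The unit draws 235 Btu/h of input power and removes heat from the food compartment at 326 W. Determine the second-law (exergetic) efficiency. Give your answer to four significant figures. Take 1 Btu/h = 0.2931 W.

Converting, Q̇_C = 326.0 W = 1112 Btu/h, so COP_actual = Q̇_C/Ẇ = 1112/235.0 = 4.733.
The reservoir spacing is ΔT = 296 − 275 = 21.00 K.
COP_Carnot = T_C/ΔT = 275.00/21.00 = 13.10.
η_II = COP_actual/COP_Carnot = 4.733/13.10 = 0.3614.

0.3614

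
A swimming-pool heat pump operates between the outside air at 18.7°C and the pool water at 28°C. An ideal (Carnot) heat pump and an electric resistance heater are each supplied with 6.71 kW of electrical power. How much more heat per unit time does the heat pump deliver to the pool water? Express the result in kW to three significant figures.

In absolute terms T_C = 291.85 K and T_H = 301.15 K, so ΔT = 9.300 K.
COP_Carnot = T_H/ΔT = 301.15/9.300 = 32.38.
The heat pump delivers Q̇_H = COP × Ẇ = 217.3 kW; the resistance heater delivers Ẇ = 6.710 kW.
Extra = (COP − 1)·Ẇ = 210.6 kW.

211 kW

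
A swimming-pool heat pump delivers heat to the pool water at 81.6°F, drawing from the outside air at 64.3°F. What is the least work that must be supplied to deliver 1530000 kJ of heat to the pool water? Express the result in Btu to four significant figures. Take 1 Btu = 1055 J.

46350 Btu

In absolute terms T_C = 291.09 K and T_H = 300.71 K, so ΔT = 9.611 K.
The reversible limit is COP_HP = T_H/ΔT = 31.29, so W_min = Q_H/COP = Q_H·ΔT/T_H.
W_min = 1530000 × 9.611/300.71 = 48900 kJ = 46350 Btu.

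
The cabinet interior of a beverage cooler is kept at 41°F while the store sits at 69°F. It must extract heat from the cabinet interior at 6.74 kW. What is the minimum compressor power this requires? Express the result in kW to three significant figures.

0.377 kW

In absolute terms T_C = 278.15 K and T_H = 293.71 K, so ΔT = 15.56 K.
COP_Carnot = T_C/ΔT = 278.15/15.56 = 17.88.
Ẇ_min = Q̇/COP_Carnot = 6.740/17.88 = 0.3769 kW.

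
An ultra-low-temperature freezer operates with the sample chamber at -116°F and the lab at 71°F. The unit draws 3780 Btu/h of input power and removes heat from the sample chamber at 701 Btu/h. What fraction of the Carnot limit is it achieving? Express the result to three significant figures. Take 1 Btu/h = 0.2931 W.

0.101

COP_actual = Q̇_C/Ẇ = 701.0/3780 = 0.1854.
In absolute terms T_C = 190.93 K and T_H = 294.82 K, so ΔT = 103.9 K.
COP_Carnot = T_C/ΔT = 190.93/103.9 = 1.838.
η_II = COP_actual/COP_Carnot = 0.1854/1.838 = 0.1009.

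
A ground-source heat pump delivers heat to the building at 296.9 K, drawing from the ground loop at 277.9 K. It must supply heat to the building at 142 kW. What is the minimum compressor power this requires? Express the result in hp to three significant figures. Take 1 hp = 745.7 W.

12.2 hp

The reservoir spacing is ΔT = 296.9 − 277.9 = 19.00 K.
COP_Carnot = T_H/ΔT = 296.90/19.00 = 15.63.
Ẇ_min = Q̇/COP_Carnot = 142.0/15.63 = 9.087 kW = 12.19 hp.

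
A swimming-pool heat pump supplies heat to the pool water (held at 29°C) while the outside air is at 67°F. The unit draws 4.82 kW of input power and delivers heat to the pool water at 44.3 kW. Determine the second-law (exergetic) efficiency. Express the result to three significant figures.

0.291

COP_actual = Q̇_H/Ẇ = 44.30/4.820 = 9.191.
In absolute terms T_C = 292.59 K and T_H = 302.15 K, so ΔT = 9.556 K.
COP_Carnot = T_H/ΔT = 302.15/9.556 = 31.62.
η_II = COP_actual/COP_Carnot = 9.191/31.62 = 0.2907.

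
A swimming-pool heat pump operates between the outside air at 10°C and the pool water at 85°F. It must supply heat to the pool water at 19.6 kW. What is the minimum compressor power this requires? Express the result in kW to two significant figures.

1.3 kW

In absolute terms T_C = 283.15 K and T_H = 302.59 K, so ΔT = 19.44 K.
COP_Carnot = T_H/ΔT = 302.59/19.44 = 15.56.
Ẇ_min = Q̇/COP_Carnot = 19.60/15.56 = 1.259 kW.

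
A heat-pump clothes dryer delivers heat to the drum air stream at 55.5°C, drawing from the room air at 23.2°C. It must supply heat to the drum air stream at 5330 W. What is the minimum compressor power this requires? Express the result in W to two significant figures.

In absolute terms T_C = 296.35 K and T_H = 328.65 K, so ΔT = 32.30 K.
COP_Carnot = T_H/ΔT = 328.65/32.30 = 10.17.
Ẇ_min = Q̇/COP_Carnot = 5330/10.17 = 523.8 W.

520 W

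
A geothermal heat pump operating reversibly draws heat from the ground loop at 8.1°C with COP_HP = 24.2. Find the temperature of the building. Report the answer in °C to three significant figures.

COP_HP = T_H/(T_H − T_C) rearranges to T_H = COP·T_C/(COP − 1).
With T_C = 281.25 K, T_H = 24.2 × 281.25/23.20 = 293.37 K.
Converting, 293.37 K = 20.22°C.

20.2 °C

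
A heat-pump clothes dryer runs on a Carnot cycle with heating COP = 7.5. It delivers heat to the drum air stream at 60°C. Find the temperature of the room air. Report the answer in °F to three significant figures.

COP_HP = T_H/(T_H − T_C) gives T_H − T_C = T_H/COP.
With T_H = 333.15 K, T_C = 333.15 × (1 − 1/7.5) = 288.73 K.
Converting, 288.73 K = 60.04°F.

60.0 °F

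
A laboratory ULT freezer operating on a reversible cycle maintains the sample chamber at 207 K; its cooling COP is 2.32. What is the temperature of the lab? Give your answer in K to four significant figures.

COP_R = T_C/(T_H − T_C) gives T_H − T_C = T_C/COP.
With T_C = 207.00 K, T_H = 207.00 × (1 + 1/2.32) = 296.22 K.

296.2 K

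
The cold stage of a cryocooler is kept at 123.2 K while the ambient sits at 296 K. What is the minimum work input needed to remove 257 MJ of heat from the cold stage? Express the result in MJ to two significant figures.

The reservoir spacing is ΔT = 296 − 123.2 = 172.8 K.
The reversible limit is COP_R = T_C/ΔT = 0.7130, so W_min = Q_C/COP = Q_C·ΔT/T_C.
W_min = 257.0 × 172.8/123.20 = 360.5 MJ.

360 MJ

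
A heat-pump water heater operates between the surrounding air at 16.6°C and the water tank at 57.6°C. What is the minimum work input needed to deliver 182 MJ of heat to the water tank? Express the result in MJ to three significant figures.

22.6 MJ

In absolute terms T_C = 289.75 K and T_H = 330.75 K, so ΔT = 41.00 K.
The reversible limit is COP_HP = T_H/ΔT = 8.067, so W_min = Q_H/COP = Q_H·ΔT/T_H.
W_min = 182.0 × 41.00/330.75 = 22.56 MJ.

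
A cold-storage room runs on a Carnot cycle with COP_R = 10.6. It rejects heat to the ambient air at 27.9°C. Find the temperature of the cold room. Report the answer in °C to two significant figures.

For a Carnot refrigerator COP_R = T_C/(T_H − T_C), so T_C = COP·T_H/(1 + COP).
With T_H = 301.05 K, T_C = 10.6 × 301.05/11.60 = 275.10 K.
Converting, 275.10 K = 1.95°C.

1.9 °C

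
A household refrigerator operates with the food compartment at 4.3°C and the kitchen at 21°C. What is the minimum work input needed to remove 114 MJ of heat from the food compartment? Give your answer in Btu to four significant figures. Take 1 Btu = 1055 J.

In absolute terms T_C = 277.45 K and T_H = 294.15 K, so ΔT = 16.70 K.
The reversible limit is COP_R = T_C/ΔT = 16.61, so W_min = Q_C/COP = Q_C·ΔT/T_C.
W_min = 114.0 × 16.70/277.45 = 6.862 MJ = 6504 Btu.

6504 Btu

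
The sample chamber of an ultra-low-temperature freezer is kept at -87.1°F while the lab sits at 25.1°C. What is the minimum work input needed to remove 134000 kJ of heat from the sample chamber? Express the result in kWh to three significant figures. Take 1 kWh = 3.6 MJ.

16.4 kWh

In absolute terms T_C = 206.98 K and T_H = 298.25 K, so ΔT = 91.27 K.
The reversible limit is COP_R = T_C/ΔT = 2.268, so W_min = Q_C/COP = Q_C·ΔT/T_C.
W_min = 134000 × 91.27/206.98 = 59090 kJ = 16.41 kWh.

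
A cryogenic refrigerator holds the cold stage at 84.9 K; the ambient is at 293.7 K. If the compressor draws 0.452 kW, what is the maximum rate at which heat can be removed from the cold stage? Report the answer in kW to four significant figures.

The reservoir spacing is ΔT = 293.7 − 84.9 = 208.8 K.
COP_Carnot = T_C/ΔT = 84.90/208.8 = 0.4066.
Q̇_max = COP_Carnot × Ẇ = 0.4066 × 0.4520 kW = 0.1838 kW.

0.1838 kW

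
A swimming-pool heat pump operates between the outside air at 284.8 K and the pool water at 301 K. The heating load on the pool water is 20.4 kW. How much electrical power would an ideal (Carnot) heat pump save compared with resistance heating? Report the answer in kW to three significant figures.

19.3 kW

The reservoir spacing is ΔT = 301 − 284.8 = 16.20 K.
COP_Carnot = T_H/ΔT = 301.00/16.20 = 18.58.
Resistance heating needs Ẇ_res = Q̇_H = 20.40 kW; the reversible heat pump needs only Ẇ_hp = Q̇_H/COP = 1.098 kW.
Saving = 20.40 − 1.098 = 19.30 kW.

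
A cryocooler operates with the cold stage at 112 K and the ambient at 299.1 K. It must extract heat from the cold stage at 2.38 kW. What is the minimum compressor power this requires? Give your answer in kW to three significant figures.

3.98 kW

The reservoir spacing is ΔT = 299.1 − 112 = 187.1 K.
COP_Carnot = T_C/ΔT = 112.00/187.1 = 0.5986.
Ẇ_min = Q̇/COP_Carnot = 2.380/0.5986 = 3.976 kW.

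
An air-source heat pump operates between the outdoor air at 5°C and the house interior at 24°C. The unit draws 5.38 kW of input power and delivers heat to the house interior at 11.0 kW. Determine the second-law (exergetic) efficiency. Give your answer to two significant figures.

COP_actual = Q̇_H/Ẇ = 11.00/5.380 = 2.045.
In absolute terms T_C = 278.15 K and T_H = 297.15 K, so ΔT = 19.00 K.
COP_Carnot = T_H/ΔT = 297.15/19.00 = 15.64.
η_II = COP_actual/COP_Carnot = 2.045/15.64 = 0.1307.

0.13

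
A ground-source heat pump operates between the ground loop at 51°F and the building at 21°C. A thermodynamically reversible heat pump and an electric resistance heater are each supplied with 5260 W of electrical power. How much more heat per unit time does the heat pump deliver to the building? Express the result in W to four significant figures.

142900 W

In absolute terms T_C = 283.71 K and T_H = 294.15 K, so ΔT = 10.44 K.
COP_Carnot = T_H/ΔT = 294.15/10.44 = 28.16.
The heat pump delivers Q̇_H = COP × Ẇ = 148100 W; the resistance heater delivers Ẇ = 5260 W.
Extra = (COP − 1)·Ẇ = 142900 W.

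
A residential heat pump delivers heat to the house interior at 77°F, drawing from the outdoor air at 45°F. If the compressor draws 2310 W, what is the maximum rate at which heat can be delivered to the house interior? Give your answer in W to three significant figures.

In absolute terms T_C = 280.37 K and T_H = 298.15 K, so ΔT = 17.78 K.
COP_Carnot = T_H/ΔT = 298.15/17.78 = 16.77.
Q̇_max = COP_Carnot × Ẇ = 16.77 × 2310 W = 38740 W.

38700 W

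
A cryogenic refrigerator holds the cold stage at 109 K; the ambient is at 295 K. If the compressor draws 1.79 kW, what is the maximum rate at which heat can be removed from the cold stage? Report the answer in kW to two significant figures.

The reservoir spacing is ΔT = 295 − 109 = 186.0 K.
COP_Carnot = T_C/ΔT = 109.00/186.0 = 0.5860.
Q̇_max = COP_Carnot × Ẇ = 0.5860 × 1.790 kW = 1.049 kW.

1.0 kW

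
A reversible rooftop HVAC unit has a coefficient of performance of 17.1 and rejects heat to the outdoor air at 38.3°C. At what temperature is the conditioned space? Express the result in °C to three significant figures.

21.1 °C

For a Carnot refrigerator COP_R = T_C/(T_H − T_C), so T_C = COP·T_H/(1 + COP).
With T_H = 311.45 K, T_C = 17.1 × 311.45/18.10 = 294.24 K.
Converting, 294.24 K = 21.09°C.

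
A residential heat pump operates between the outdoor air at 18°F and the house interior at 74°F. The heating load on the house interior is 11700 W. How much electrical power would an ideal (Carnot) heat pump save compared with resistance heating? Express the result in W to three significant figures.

In absolute terms T_C = 265.37 K and T_H = 296.48 K, so ΔT = 31.11 K.
COP_Carnot = T_H/ΔT = 296.48/31.11 = 9.530.
Resistance heating needs Ẇ_res = Q̇_H = 11700 W; the reversible heat pump needs only Ẇ_hp = Q̇_H/COP = 1228 W.
Saving = 11700 − 1228 = 10470 W.

10500 W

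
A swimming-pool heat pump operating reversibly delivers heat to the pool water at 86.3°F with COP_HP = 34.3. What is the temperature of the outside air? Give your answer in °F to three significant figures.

COP_HP = T_H/(T_H − T_C) gives T_H − T_C = T_H/COP.
With T_H = 303.32 K, T_C = 303.32 × (1 − 1/34.3) = 294.47 K.
Converting, 294.47 K = 70.38°F.

70.4 °F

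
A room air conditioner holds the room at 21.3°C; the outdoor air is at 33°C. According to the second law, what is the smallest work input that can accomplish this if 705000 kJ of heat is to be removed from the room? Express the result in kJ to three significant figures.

In absolute terms T_C = 294.45 K and T_H = 306.15 K, so ΔT = 11.70 K.
The reversible limit is COP_R = T_C/ΔT = 25.17, so W_min = Q_C/COP = Q_C·ΔT/T_C.
W_min = 705000 × 11.70/294.45 = 28010 kJ.

28000 kJ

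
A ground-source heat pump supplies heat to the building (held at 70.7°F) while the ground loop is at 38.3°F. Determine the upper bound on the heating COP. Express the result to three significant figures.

In absolute terms T_C = 276.65 K and T_H = 294.65 K, so ΔT = 18.00 K.
For a reversible cycle, COP_Carnot = T_H/ΔT = 294.65/18.00 = 16.37.

16.4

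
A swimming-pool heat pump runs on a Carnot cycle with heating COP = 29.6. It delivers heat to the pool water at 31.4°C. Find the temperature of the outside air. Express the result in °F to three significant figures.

70.0 °F

COP_HP = T_H/(T_H − T_C) gives T_H − T_C = T_H/COP.
With T_H = 304.55 K, T_C = 304.55 × (1 − 1/29.6) = 294.26 K.
Converting, 294.26 K = 70.00°F.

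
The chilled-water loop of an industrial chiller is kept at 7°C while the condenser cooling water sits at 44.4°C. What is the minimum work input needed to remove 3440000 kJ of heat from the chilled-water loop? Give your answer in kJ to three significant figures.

459000 kJ

In absolute terms T_C = 280.15 K and T_H = 317.55 K, so ΔT = 37.40 K.
The reversible limit is COP_R = T_C/ΔT = 7.491, so W_min = Q_C/COP = Q_C·ΔT/T_C.
W_min = 3440000 × 37.40/280.15 = 459200 kJ.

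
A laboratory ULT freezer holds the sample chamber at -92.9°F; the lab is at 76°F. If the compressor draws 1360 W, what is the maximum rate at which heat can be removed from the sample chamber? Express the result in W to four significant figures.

2953 W

In absolute terms T_C = 203.76 K and T_H = 297.59 K, so ΔT = 93.83 K.
COP_Carnot = T_C/ΔT = 203.76/93.83 = 2.172.
Q̇_max = COP_Carnot × Ẇ = 2.172 × 1360 W = 2953 W.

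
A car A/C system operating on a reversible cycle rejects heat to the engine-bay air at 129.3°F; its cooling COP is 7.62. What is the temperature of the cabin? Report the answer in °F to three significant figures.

61.0 °F

For a Carnot refrigerator COP_R = T_C/(T_H − T_C), so T_C = COP·T_H/(1 + COP).
With T_H = 327.21 K, T_C = 7.62 × 327.21/8.620 = 289.25 K.
Converting, 289.25 K = 60.97°F.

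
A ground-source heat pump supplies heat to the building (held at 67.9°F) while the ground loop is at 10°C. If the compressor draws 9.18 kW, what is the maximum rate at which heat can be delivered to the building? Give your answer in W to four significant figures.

In absolute terms T_C = 283.15 K and T_H = 293.09 K, so ΔT = 9.944 K.
COP_Carnot = T_H/ΔT = 293.09/9.944 = 29.47.
Q̇_max = COP_Carnot × Ẇ = 29.47 × 9.180 kW = 270.6 kW = 270600 W.

270600 W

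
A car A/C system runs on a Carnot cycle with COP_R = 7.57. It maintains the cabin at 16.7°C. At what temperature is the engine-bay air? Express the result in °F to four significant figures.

COP_R = T_C/(T_H − T_C) gives T_H − T_C = T_C/COP.
With T_C = 289.85 K, T_H = 289.85 × (1 + 1/7.57) = 328.14 K.
Converting, 328.14 K = 130.98°F.

131.0 °F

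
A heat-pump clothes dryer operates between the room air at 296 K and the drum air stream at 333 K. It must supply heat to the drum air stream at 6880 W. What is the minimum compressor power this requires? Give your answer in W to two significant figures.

760 W

The reservoir spacing is ΔT = 333 − 296 = 37.00 K.
COP_Carnot = T_H/ΔT = 333.00/37.00 = 9.000.
Ẇ_min = Q̇/COP_Carnot = 6880/9.000 = 764.4 W.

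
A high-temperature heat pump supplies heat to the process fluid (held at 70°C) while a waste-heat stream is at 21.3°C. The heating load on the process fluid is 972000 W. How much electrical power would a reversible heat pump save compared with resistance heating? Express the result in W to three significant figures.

834000 W

In absolute terms T_C = 294.45 K and T_H = 343.15 K, so ΔT = 48.70 K.
COP_Carnot = T_H/ΔT = 343.15/48.70 = 7.046.
Resistance heating needs Ẇ_res = Q̇_H = 972000 W; the reversible heat pump needs only Ẇ_hp = Q̇_H/COP = 137900 W.
Saving = 972000 − 137900 = 834100 W.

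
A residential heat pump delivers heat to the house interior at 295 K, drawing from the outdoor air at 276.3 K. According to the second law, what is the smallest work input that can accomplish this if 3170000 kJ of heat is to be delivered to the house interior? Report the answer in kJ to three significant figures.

The reservoir spacing is ΔT = 295 − 276.3 = 18.70 K.
The reversible limit is COP_HP = T_H/ΔT = 15.78, so W_min = Q_H/COP = Q_H·ΔT/T_H.
W_min = 3170000 × 18.70/295.00 = 200900 kJ.

201000 kJ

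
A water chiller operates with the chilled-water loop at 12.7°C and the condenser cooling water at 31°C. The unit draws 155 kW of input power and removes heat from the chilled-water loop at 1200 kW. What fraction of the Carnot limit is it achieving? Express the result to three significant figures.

COP_actual = Q̇_C/Ẇ = 1200/155.0 = 7.742.
In absolute terms T_C = 285.85 K and T_H = 304.15 K, so ΔT = 18.30 K.
COP_Carnot = T_C/ΔT = 285.85/18.30 = 15.62.
η_II = COP_actual/COP_Carnot = 7.742/15.62 = 0.4956.

0.496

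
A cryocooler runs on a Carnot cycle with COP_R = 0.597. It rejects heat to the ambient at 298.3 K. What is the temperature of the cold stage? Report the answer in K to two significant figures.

For a Carnot refrigerator COP_R = T_C/(T_H − T_C), so T_C = COP·T_H/(1 + COP).
With T_H = 298.30 K, T_C = 0.597 × 298.30/1.597 = 111.51 K.

110 K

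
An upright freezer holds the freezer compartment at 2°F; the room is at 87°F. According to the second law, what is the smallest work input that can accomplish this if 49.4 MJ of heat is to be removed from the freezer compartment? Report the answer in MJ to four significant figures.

9.095 MJ

In absolute terms T_C = 256.48 K and T_H = 303.71 K, so ΔT = 47.22 K.
The reversible limit is COP_R = T_C/ΔT = 5.431, so W_min = Q_C/COP = Q_C·ΔT/T_C.
W_min = 49.40 × 47.22/256.48 = 9.095 MJ.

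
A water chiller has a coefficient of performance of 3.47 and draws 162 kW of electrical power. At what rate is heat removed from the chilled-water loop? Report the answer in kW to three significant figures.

562 kW

Q̇_C = COP × Ẇ = 3.47 × 162.0 = 562.1 kW.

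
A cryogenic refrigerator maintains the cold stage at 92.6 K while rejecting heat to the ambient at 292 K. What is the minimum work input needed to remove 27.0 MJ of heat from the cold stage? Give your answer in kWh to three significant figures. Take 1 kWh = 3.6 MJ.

16.2 kWh

The reservoir spacing is ΔT = 292 − 92.6 = 199.4 K.
The reversible limit is COP_R = T_C/ΔT = 0.4644, so W_min = Q_C/COP = Q_C·ΔT/T_C.
W_min = 27.00 × 199.4/92.60 = 58.14 MJ = 16.15 kWh.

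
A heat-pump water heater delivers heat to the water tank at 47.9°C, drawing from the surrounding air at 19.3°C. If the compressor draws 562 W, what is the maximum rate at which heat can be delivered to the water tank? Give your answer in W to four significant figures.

In absolute terms T_C = 292.45 K and T_H = 321.05 K, so ΔT = 28.60 K.
COP_Carnot = T_H/ΔT = 321.05/28.60 = 11.23.
Q̇_max = COP_Carnot × Ẇ = 11.23 × 562.0 W = 6309 W.

6309 W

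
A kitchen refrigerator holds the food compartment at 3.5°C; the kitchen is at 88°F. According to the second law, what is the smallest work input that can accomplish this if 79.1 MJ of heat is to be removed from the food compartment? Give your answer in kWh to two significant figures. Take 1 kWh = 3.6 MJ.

In absolute terms T_C = 276.65 K and T_H = 304.26 K, so ΔT = 27.61 K.
The reversible limit is COP_R = T_C/ΔT = 10.02, so W_min = Q_C/COP = Q_C·ΔT/T_C.
W_min = 79.10 × 27.61/276.65 = 7.895 MJ = 2.193 kWh.

2.2 kWh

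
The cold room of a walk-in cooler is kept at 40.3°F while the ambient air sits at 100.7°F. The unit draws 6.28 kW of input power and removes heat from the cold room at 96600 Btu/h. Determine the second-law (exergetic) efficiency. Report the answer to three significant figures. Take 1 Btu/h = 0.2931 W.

0.545

Converting, Q̇_C = 96600 Btu/h = 28.31 kW, so COP_actual = Q̇_C/Ẇ = 28.31/6.280 = 4.509.
In absolute terms T_C = 277.76 K and T_H = 311.32 K, so ΔT = 33.56 K.
COP_Carnot = T_C/ΔT = 277.76/33.56 = 8.278.
η_II = COP_actual/COP_Carnot = 4.509/8.278 = 0.5447.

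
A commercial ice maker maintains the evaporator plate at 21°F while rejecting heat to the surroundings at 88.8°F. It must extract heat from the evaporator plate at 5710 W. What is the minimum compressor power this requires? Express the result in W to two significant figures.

810 W

In absolute terms T_C = 267.04 K and T_H = 304.71 K, so ΔT = 37.67 K.
COP_Carnot = T_C/ΔT = 267.04/37.67 = 7.090.
Ẇ_min = Q̇/COP_Carnot = 5710/7.090 = 805.4 W.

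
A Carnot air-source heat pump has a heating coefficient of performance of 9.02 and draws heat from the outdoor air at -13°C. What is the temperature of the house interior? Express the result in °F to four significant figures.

COP_HP = T_H/(T_H − T_C) rearranges to T_H = COP·T_C/(COP − 1).
With T_C = 260.15 K, T_H = 9.02 × 260.15/8.020 = 292.59 K.
Converting, 292.59 K = 66.99°F.

66.99 °F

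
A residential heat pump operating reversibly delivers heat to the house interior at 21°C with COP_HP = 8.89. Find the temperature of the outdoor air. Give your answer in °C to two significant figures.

-12 °C

COP_HP = T_H/(T_H − T_C) gives T_H − T_C = T_H/COP.
With T_H = 294.15 K, T_C = 294.15 × (1 − 1/8.89) = 261.06 K.
Converting, 261.06 K = -12.09°C.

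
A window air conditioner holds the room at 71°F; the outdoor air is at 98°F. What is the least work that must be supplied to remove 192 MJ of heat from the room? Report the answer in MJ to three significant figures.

9.77 MJ

In absolute terms T_C = 294.82 K and T_H = 309.82 K, so ΔT = 15.00 K.
The reversible limit is COP_R = T_C/ΔT = 19.65, so W_min = Q_C/COP = Q_C·ΔT/T_C.
W_min = 192.0 × 15.00/294.82 = 9.769 MJ.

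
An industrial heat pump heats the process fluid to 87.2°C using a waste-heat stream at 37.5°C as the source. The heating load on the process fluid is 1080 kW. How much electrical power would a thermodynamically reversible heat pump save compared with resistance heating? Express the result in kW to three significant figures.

In absolute terms T_C = 310.65 K and T_H = 360.35 K, so ΔT = 49.70 K.
COP_Carnot = T_H/ΔT = 360.35/49.70 = 7.251.
Resistance heating needs Ẇ_res = Q̇_H = 1080 kW; the reversible heat pump needs only Ẇ_hp = Q̇_H/COP = 149.0 kW.
Saving = 1080 − 149.0 = 931.0 kW.

931 kW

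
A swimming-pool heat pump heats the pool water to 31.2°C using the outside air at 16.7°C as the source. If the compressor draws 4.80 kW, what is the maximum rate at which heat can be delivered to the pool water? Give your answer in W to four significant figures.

In absolute terms T_C = 289.85 K and T_H = 304.35 K, so ΔT = 14.50 K.
COP_Carnot = T_H/ΔT = 304.35/14.50 = 20.99.
Q̇_max = COP_Carnot × Ẇ = 20.99 × 4.800 kW = 100.8 kW = 100800 W.

100800 W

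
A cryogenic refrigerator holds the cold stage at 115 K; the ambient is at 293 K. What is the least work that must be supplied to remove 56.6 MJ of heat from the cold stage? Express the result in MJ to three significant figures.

The reservoir spacing is ΔT = 293 − 115 = 178.0 K.
The reversible limit is COP_R = T_C/ΔT = 0.6461, so W_min = Q_C/COP = Q_C·ΔT/T_C.
W_min = 56.60 × 178.0/115.00 = 87.61 MJ.

87.6 MJ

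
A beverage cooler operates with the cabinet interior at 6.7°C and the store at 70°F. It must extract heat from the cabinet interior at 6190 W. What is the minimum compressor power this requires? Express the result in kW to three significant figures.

In absolute terms T_C = 279.85 K and T_H = 294.26 K, so ΔT = 14.41 K.
COP_Carnot = T_C/ΔT = 279.85/14.41 = 19.42.
Ẇ_min = Q̇/COP_Carnot = 6190/19.42 = 318.8 W = 0.3188 kW.

0.319 kW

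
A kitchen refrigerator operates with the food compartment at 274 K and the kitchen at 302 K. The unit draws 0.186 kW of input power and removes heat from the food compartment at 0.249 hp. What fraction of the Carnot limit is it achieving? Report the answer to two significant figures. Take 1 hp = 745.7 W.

0.10

Converting, Q̇_C = 0.2490 hp = 0.1857 kW, so COP_actual = Q̇_C/Ẇ = 0.1857/0.1860 = 0.9983.
The reservoir spacing is ΔT = 302 − 274 = 28.00 K.
COP_Carnot = T_C/ΔT = 274.00/28.00 = 9.786.
η_II = COP_actual/COP_Carnot = 0.9983/9.786 = 0.1020.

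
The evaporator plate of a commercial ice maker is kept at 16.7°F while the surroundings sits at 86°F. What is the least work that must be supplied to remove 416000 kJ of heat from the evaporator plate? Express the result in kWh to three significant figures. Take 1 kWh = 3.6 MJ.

16.8 kWh

In absolute terms T_C = 264.65 K and T_H = 303.15 K, so ΔT = 38.50 K.
The reversible limit is COP_R = T_C/ΔT = 6.874, so W_min = Q_C/COP = Q_C·ΔT/T_C.
W_min = 416000 × 38.50/264.65 = 60520 kJ = 16.81 kWh.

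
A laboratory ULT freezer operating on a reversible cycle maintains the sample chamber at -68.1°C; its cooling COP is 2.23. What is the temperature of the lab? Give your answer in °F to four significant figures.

COP_R = T_C/(T_H − T_C) gives T_H − T_C = T_C/COP.
With T_C = 205.05 K, T_H = 205.05 × (1 + 1/2.23) = 297.00 K.
Converting, 297.00 K = 74.93°F.

74.93 °F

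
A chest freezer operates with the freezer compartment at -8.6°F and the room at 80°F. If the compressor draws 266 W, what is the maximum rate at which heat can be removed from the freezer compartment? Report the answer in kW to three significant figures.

In absolute terms T_C = 250.59 K and T_H = 299.82 K, so ΔT = 49.22 K.
COP_Carnot = T_C/ΔT = 250.59/49.22 = 5.091.
Q̇_max = COP_Carnot × Ẇ = 5.091 × 266.0 W = 1354 W = 1.354 kW.

1.35 kW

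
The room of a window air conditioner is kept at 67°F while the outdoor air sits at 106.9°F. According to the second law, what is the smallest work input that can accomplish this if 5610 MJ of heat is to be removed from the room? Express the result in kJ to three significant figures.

425000 kJ

In absolute terms T_C = 292.59 K and T_H = 314.76 K, so ΔT = 22.17 K.
The reversible limit is COP_R = T_C/ΔT = 13.20, so W_min = Q_C/COP = Q_C·ΔT/T_C.
W_min = 5610 × 22.17/292.59 = 425.0 MJ = 425000 kJ.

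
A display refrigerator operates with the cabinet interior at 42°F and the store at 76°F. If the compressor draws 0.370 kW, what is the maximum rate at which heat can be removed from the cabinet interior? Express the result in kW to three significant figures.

5.46 kW

In absolute terms T_C = 278.71 K and T_H = 297.59 K, so ΔT = 18.89 K.
COP_Carnot = T_C/ΔT = 278.71/18.89 = 14.76.
Q̇_max = COP_Carnot × Ẇ = 14.76 × 0.3700 kW = 5.459 kW.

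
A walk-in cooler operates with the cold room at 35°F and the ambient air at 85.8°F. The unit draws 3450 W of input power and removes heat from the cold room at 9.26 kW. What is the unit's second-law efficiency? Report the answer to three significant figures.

Converting, Q̇_C = 9.260 kW = 9260 W, so COP_actual = Q̇_C/Ẇ = 9260/3450 = 2.684.
In absolute terms T_C = 274.82 K and T_H = 303.04 K, so ΔT = 28.22 K.
COP_Carnot = T_C/ΔT = 274.82/28.22 = 9.738.
η_II = COP_actual/COP_Carnot = 2.684/9.738 = 0.2756.

0.276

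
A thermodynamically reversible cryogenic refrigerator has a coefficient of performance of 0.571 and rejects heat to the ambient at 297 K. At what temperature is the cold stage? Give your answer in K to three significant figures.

108 K

For a Carnot refrigerator COP_R = T_C/(T_H − T_C), so T_C = COP·T_H/(1 + COP).
With T_H = 297.00 K, T_C = 0.571 × 297.00/1.571 = 107.95 K.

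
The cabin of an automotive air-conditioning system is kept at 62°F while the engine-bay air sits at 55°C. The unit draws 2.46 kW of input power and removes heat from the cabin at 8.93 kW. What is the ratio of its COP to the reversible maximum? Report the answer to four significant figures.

COP_actual = Q̇_C/Ẇ = 8.930/2.460 = 3.630.
In absolute terms T_C = 289.82 K and T_H = 328.15 K, so ΔT = 38.33 K.
COP_Carnot = T_C/ΔT = 289.82/38.33 = 7.560.
η_II = COP_actual/COP_Carnot = 3.630/7.560 = 0.4801.

0.4801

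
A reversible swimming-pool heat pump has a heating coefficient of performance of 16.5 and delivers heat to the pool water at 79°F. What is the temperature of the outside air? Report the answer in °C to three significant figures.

COP_HP = T_H/(T_H − T_C) gives T_H − T_C = T_H/COP.
With T_H = 299.26 K, T_C = 299.26 × (1 − 1/16.5) = 281.12 K.
Converting, 281.12 K = 7.97°C.

7.97 °C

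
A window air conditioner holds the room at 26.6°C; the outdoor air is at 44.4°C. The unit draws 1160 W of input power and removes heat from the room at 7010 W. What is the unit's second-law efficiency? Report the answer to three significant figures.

COP_actual = Q̇_C/Ẇ = 7010/1160 = 6.043.
In absolute terms T_C = 299.75 K and T_H = 317.55 K, so ΔT = 17.80 K.
COP_Carnot = T_C/ΔT = 299.75/17.80 = 16.84.
η_II = COP_actual/COP_Carnot = 6.043/16.84 = 0.3589.

0.359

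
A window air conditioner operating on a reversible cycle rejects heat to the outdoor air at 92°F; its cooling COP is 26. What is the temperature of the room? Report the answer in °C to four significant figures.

For a Carnot refrigerator COP_R = T_C/(T_H − T_C), so T_C = COP·T_H/(1 + COP).
With T_H = 306.48 K, T_C = 26 × 306.48/27.00 = 295.13 K.
Converting, 295.13 K = 21.98°C.

21.98 °C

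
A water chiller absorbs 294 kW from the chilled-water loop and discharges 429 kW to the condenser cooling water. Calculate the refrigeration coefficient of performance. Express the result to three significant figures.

2.18

The first law gives Q̇_H = Q̇_C + Ẇ, so the three rates are Q̇_C = 294.0, Q̇_H = 429.0, Ẇ = 135.0 kW.
COP_R = Q̇_C/Ẇ = 294.0/135.0 = 2.178.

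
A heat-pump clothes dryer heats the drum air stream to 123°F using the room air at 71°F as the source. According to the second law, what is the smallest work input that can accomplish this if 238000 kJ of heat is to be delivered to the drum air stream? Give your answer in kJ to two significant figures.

21000 kJ

In absolute terms T_C = 294.82 K and T_H = 323.71 K, so ΔT = 28.89 K.
The reversible limit is COP_HP = T_H/ΔT = 11.21, so W_min = Q_H/COP = Q_H·ΔT/T_H.
W_min = 238000 × 28.89/323.71 = 21240 kJ.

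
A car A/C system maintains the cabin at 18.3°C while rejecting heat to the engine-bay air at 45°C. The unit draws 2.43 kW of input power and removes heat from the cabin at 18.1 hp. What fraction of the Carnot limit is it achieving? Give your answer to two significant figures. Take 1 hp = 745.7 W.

0.51

Converting, Q̇_C = 18.10 hp = 13.50 kW, so COP_actual = Q̇_C/Ẇ = 13.50/2.430 = 5.554.
In absolute terms T_C = 291.45 K and T_H = 318.15 K, so ΔT = 26.70 K.
COP_Carnot = T_C/ΔT = 291.45/26.70 = 10.92.
η_II = COP_actual/COP_Carnot = 5.554/10.92 = 0.5088.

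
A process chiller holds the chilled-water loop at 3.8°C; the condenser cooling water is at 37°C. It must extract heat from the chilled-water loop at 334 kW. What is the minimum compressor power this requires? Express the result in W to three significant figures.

40000 W

In absolute terms T_C = 276.95 K and T_H = 310.15 K, so ΔT = 33.20 K.
COP_Carnot = T_C/ΔT = 276.95/33.20 = 8.342.
Ẇ_min = Q̇/COP_Carnot = 334.0/8.342 = 40.04 kW = 40040 W.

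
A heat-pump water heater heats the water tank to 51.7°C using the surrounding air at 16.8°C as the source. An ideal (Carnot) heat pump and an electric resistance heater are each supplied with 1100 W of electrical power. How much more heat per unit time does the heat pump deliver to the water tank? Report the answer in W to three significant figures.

In absolute terms T_C = 289.95 K and T_H = 324.85 K, so ΔT = 34.90 K.
COP_Carnot = T_H/ΔT = 324.85/34.90 = 9.308.
The heat pump delivers Q̇_H = COP × Ẇ = 10240 W; the resistance heater delivers Ẇ = 1100 W.
Extra = (COP − 1)·Ẇ = 9139 W.

9140 W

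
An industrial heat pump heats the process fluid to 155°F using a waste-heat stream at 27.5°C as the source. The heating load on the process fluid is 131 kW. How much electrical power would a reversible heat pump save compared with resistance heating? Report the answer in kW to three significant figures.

115 kW

In absolute terms T_C = 300.65 K and T_H = 341.48 K, so ΔT = 40.83 K.
COP_Carnot = T_H/ΔT = 341.48/40.83 = 8.363.
Resistance heating needs Ẇ_res = Q̇_H = 131.0 kW; the reversible heat pump needs only Ẇ_hp = Q̇_H/COP = 15.66 kW.
Saving = 131.0 − 15.66 = 115.3 kW.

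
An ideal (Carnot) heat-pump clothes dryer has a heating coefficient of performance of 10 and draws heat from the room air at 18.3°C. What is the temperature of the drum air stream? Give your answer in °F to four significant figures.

123.2 °F

COP_HP = T_H/(T_H − T_C) rearranges to T_H = COP·T_C/(COP − 1).
With T_C = 291.45 K, T_H = 10 × 291.45/9.000 = 323.83 K.
Converting, 323.83 K = 123.23°F.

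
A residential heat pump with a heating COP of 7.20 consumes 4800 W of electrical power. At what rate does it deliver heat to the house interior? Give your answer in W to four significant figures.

Q̇_H = COP_HP × Ẇ = 7.20 × 4800 = 34560 W.

34560 W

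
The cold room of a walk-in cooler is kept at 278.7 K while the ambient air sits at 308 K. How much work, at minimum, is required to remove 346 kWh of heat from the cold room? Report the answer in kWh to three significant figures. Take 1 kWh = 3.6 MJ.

The reservoir spacing is ΔT = 308 − 278.7 = 29.30 K.
The reversible limit is COP_R = T_C/ΔT = 9.512, so W_min = Q_C/COP = Q_C·ΔT/T_C.
W_min = 346.0 × 29.30/278.70 = 36.38 kWh.

36.4 kWh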